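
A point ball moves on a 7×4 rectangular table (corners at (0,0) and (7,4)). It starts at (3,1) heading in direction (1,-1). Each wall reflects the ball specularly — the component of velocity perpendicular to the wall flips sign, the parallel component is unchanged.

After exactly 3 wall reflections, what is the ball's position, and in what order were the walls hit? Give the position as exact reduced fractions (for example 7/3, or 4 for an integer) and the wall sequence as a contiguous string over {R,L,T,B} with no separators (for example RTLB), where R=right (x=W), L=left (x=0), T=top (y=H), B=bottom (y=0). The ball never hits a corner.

Final position: (6,4)
Wall sequence: BRT

1. t=1 → B at (4,0); v=(1,1)
2. t=3 → R at (7,3); v=(-1,1)
3. t=1 → T at (6,4); v=(-1,-1)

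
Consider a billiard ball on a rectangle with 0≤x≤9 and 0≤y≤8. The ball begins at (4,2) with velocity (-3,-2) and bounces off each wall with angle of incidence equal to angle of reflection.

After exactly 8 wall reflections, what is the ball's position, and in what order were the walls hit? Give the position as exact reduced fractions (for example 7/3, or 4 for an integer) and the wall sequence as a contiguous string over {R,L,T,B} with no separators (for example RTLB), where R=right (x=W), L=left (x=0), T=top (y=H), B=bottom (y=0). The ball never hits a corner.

Final position: (1,8)
Wall sequence: BLRTLBRT

1. t=1 → B at (1,0); v=(-3,2)
2. t=1/3 → L at (0,2/3); v=(3,2)
3. t=3 → R at (9,20/3); v=(-3,2)
4. t=2/3 → T at (7,8); v=(-3,-2)
5. t=7/3 → L at (0,10/3); v=(3,-2)
6. t=5/3 → B at (5,0); v=(3,2)
7. t=4/3 → R at (9,8/3); v=(-3,2)
8. t=8/3 → T at (1,8); v=(-3,-2)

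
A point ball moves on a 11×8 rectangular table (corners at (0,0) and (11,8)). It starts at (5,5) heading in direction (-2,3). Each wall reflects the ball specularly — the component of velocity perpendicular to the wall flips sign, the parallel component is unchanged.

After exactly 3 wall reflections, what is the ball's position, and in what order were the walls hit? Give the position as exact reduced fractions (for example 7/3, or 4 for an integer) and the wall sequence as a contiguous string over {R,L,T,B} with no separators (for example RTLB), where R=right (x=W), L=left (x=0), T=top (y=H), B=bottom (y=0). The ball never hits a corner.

1. t=1 → T at (3,8); v=(-2,-3)
2. t=3/2 → L at (0,7/2); v=(2,-3)
3. t=7/6 → B at (7/3,0); v=(2,3)

Final position: (7/3,0)
Wall sequence: TLB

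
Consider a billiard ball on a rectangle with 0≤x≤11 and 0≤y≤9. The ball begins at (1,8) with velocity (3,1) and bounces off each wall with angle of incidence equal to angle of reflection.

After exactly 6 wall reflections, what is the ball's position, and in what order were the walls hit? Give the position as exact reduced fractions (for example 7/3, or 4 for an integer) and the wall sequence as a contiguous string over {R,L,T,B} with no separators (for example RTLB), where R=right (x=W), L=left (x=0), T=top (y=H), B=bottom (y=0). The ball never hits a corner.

Final position: (0,13/3)
Wall sequence: TRLBRL

1. t=1 → T at (4,9); v=(3,-1)
2. t=7/3 → R at (11,20/3); v=(-3,-1)
3. t=11/3 → L at (0,3); v=(3,-1)
4. t=3 → B at (9,0); v=(3,1)
5. t=2/3 → R at (11,2/3); v=(-3,1)
6. t=11/3 → L at (0,13/3); v=(3,1)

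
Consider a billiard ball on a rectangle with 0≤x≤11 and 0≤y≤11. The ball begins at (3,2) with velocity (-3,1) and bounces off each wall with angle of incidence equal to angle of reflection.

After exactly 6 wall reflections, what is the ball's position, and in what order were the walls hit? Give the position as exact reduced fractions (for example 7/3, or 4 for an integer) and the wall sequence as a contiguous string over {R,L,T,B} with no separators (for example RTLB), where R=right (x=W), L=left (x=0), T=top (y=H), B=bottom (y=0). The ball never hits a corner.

1. t=1 → L at (0,3); v=(3,1)
2. t=11/3 → R at (11,20/3); v=(-3,1)
3. t=11/3 → L at (0,31/3); v=(3,1)
4. t=2/3 → T at (2,11); v=(3,-1)
5. t=3 → R at (11,8); v=(-3,-1)
6. t=11/3 → L at (0,13/3); v=(3,-1)

Final position: (0,13/3)
Wall sequence: LRLTRL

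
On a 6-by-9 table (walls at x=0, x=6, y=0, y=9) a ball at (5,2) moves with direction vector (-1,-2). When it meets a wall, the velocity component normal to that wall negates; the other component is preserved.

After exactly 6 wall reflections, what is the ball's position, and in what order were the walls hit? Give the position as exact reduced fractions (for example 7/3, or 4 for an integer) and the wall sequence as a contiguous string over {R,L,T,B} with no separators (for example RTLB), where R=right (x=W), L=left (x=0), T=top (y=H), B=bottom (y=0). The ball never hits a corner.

1. t=1 → B at (4,0); v=(-1,2)
2. t=4 → L at (0,8); v=(1,2)
3. t=1/2 → T at (1/2,9); v=(1,-2)
4. t=9/2 → B at (5,0); v=(1,2)
5. t=1 → R at (6,2); v=(-1,2)
6. t=7/2 → T at (5/2,9); v=(-1,-2)

Final position: (5/2,9)
Wall sequence: BLTBRT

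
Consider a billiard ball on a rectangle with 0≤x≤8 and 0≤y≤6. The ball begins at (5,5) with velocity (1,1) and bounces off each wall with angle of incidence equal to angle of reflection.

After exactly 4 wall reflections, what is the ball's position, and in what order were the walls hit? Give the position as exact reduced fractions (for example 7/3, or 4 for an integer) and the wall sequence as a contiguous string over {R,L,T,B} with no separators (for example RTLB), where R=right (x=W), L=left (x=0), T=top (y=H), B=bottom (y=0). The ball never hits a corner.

1. t=1 → T at (6,6); v=(1,-1)
2. t=2 → R at (8,4); v=(-1,-1)
3. t=4 → B at (4,0); v=(-1,1)
4. t=4 → L at (0,4); v=(1,1)

Final position: (0,4)
Wall sequence: TRBL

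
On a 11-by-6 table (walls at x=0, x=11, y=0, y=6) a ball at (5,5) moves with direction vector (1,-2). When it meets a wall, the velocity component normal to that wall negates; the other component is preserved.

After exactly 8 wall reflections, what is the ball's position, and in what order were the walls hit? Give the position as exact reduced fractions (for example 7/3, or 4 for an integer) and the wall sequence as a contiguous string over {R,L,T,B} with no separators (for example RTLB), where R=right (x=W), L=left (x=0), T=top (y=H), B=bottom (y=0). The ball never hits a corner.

1. t=5/2 → B at (15/2,0); v=(1,2)
2. t=3 → T at (21/2,6); v=(1,-2)
3. t=1/2 → R at (11,5); v=(-1,-2)
4. t=5/2 → B at (17/2,0); v=(-1,2)
5. t=3 → T at (11/2,6); v=(-1,-2)
6. t=3 → B at (5/2,0); v=(-1,2)
7. t=5/2 → L at (0,5); v=(1,2)
8. t=1/2 → T at (1/2,6); v=(1,-2)

Final position: (1/2,6)
Wall sequence: BTRBTBLT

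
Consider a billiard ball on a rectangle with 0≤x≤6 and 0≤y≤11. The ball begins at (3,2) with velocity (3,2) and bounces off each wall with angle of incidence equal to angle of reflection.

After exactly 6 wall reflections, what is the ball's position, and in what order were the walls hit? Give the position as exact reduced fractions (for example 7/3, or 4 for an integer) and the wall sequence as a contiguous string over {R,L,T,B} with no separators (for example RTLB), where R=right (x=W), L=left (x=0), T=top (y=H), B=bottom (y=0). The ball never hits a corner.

Final position: (6,2)
Wall sequence: RLTRLR

1. t=1 → R at (6,4); v=(-3,2)
2. t=2 → L at (0,8); v=(3,2)
3. t=3/2 → T at (9/2,11); v=(3,-2)
4. t=1/2 → R at (6,10); v=(-3,-2)
5. t=2 → L at (0,6); v=(3,-2)
6. t=2 → R at (6,2); v=(-3,-2)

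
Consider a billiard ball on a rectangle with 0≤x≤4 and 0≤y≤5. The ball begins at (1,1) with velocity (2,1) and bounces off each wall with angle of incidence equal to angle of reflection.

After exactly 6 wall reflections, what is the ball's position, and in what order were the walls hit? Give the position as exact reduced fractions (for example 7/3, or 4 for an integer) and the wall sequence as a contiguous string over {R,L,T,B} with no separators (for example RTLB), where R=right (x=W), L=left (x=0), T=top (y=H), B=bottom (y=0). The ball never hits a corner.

1. t=3/2 → R at (4,5/2); v=(-2,1)
2. t=2 → L at (0,9/2); v=(2,1)
3. t=1/2 → T at (1,5); v=(2,-1)
4. t=3/2 → R at (4,7/2); v=(-2,-1)
5. t=2 → L at (0,3/2); v=(2,-1)
6. t=3/2 → B at (3,0); v=(2,1)

Final position: (3,0)
Wall sequence: RLTRLB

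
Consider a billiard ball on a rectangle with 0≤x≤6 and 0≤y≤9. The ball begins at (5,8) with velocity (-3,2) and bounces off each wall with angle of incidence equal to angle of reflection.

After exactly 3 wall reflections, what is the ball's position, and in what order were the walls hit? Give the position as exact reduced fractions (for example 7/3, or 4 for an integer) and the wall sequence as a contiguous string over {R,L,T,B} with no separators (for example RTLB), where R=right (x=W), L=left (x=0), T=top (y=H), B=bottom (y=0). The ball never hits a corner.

1. t=1/2 → T at (7/2,9); v=(-3,-2)
2. t=7/6 → L at (0,20/3); v=(3,-2)
3. t=2 → R at (6,8/3); v=(-3,-2)

Final position: (6,8/3)
Wall sequence: TLR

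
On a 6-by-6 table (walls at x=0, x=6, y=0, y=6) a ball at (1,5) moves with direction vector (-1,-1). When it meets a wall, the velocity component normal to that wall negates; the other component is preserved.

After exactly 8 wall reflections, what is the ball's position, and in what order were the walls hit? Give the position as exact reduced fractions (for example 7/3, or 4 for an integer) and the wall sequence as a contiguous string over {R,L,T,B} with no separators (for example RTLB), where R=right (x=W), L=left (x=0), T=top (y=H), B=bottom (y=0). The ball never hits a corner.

Final position: (2,6)
Wall sequence: LBRTLBRT

1. t=1 → L at (0,4); v=(1,-1)
2. t=4 → B at (4,0); v=(1,1)
3. t=2 → R at (6,2); v=(-1,1)
4. t=4 → T at (2,6); v=(-1,-1)
5. t=2 → L at (0,4); v=(1,-1)
6. t=4 → B at (4,0); v=(1,1)
7. t=2 → R at (6,2); v=(-1,1)
8. t=4 → T at (2,6); v=(-1,-1)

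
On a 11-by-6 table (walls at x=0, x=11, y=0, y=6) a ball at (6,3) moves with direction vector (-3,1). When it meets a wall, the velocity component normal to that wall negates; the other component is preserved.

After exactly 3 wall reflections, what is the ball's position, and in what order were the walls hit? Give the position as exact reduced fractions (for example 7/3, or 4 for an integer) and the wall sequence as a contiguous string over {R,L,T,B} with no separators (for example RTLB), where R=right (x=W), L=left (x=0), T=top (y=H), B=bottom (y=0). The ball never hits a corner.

1. t=2 → L at (0,5); v=(3,1)
2. t=1 → T at (3,6); v=(3,-1)
3. t=8/3 → R at (11,10/3); v=(-3,-1)

Final position: (11,10/3)
Wall sequence: LTR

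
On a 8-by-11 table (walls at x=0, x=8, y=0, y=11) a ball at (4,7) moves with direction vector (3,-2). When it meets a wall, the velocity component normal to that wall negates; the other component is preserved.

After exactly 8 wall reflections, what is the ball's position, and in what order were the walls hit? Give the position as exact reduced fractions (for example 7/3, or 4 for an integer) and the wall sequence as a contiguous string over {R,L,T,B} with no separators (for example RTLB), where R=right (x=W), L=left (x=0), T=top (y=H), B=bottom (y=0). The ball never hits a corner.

1. t=4/3 → R at (8,13/3); v=(-3,-2)
2. t=13/6 → B at (3/2,0); v=(-3,2)
3. t=1/2 → L at (0,1); v=(3,2)
4. t=8/3 → R at (8,19/3); v=(-3,2)
5. t=7/3 → T at (1,11); v=(-3,-2)
6. t=1/3 → L at (0,31/3); v=(3,-2)
7. t=8/3 → R at (8,5); v=(-3,-2)
8. t=5/2 → B at (1/2,0); v=(-3,2)

Final position: (1/2,0)
Wall sequence: RBLRTLRB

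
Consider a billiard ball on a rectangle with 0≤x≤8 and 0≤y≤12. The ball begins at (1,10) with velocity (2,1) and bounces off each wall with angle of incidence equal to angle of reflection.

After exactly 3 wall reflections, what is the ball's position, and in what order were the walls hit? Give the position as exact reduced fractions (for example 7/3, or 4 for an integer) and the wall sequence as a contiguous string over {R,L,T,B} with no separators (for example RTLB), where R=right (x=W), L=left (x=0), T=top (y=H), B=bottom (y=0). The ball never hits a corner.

1. t=2 → T at (5,12); v=(2,-1)
2. t=3/2 → R at (8,21/2); v=(-2,-1)
3. t=4 → L at (0,13/2); v=(2,-1)

Final position: (0,13/2)
Wall sequence: TRL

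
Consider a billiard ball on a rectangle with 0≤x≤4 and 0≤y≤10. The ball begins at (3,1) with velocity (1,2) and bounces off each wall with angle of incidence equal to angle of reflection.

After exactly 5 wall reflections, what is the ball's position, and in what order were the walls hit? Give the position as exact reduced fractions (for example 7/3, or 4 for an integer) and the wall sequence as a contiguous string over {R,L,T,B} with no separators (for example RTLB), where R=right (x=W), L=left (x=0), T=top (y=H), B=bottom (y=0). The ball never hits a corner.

Final position: (7/2,0)
Wall sequence: RTLRB

1. t=1 → R at (4,3); v=(-1,2)
2. t=7/2 → T at (1/2,10); v=(-1,-2)
3. t=1/2 → L at (0,9); v=(1,-2)
4. t=4 → R at (4,1); v=(-1,-2)
5. t=1/2 → B at (7/2,0); v=(-1,2)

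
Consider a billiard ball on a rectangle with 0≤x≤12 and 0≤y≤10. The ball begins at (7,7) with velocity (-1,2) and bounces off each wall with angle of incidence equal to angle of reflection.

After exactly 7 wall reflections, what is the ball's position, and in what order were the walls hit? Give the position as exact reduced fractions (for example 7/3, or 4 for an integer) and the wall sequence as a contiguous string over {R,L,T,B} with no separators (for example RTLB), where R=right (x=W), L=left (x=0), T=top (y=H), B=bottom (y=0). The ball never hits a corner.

Final position: (19/2,10)
Wall sequence: TBLTBRT

1. t=3/2 → T at (11/2,10); v=(-1,-2)
2. t=5 → B at (1/2,0); v=(-1,2)
3. t=1/2 → L at (0,1); v=(1,2)
4. t=9/2 → T at (9/2,10); v=(1,-2)
5. t=5 → B at (19/2,0); v=(1,2)
6. t=5/2 → R at (12,5); v=(-1,2)
7. t=5/2 → T at (19/2,10); v=(-1,-2)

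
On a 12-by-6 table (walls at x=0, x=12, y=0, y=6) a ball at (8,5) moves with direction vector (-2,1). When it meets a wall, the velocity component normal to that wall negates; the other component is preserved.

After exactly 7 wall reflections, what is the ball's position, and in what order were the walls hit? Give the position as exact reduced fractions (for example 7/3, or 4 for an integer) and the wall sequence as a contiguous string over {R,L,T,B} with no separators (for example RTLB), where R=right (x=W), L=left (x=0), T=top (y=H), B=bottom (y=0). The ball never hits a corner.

Final position: (6,0)
Wall sequence: TLBRTLB

1. t=1 → T at (6,6); v=(-2,-1)
2. t=3 → L at (0,3); v=(2,-1)
3. t=3 → B at (6,0); v=(2,1)
4. t=3 → R at (12,3); v=(-2,1)
5. t=3 → T at (6,6); v=(-2,-1)
6. t=3 → L at (0,3); v=(2,-1)
7. t=3 → B at (6,0); v=(2,1)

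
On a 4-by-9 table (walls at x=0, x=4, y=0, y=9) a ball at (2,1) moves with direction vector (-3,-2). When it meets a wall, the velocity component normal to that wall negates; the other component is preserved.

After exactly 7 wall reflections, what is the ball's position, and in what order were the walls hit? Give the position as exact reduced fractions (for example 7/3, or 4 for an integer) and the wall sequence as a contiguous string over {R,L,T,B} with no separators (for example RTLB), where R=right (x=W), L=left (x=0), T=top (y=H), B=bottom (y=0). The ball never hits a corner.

1. t=1/2 → B at (1/2,0); v=(-3,2)
2. t=1/6 → L at (0,1/3); v=(3,2)
3. t=4/3 → R at (4,3); v=(-3,2)
4. t=4/3 → L at (0,17/3); v=(3,2)
5. t=4/3 → R at (4,25/3); v=(-3,2)
6. t=1/3 → T at (3,9); v=(-3,-2)
7. t=1 → L at (0,7); v=(3,-2)

Final position: (0,7)
Wall sequence: BLRLRTL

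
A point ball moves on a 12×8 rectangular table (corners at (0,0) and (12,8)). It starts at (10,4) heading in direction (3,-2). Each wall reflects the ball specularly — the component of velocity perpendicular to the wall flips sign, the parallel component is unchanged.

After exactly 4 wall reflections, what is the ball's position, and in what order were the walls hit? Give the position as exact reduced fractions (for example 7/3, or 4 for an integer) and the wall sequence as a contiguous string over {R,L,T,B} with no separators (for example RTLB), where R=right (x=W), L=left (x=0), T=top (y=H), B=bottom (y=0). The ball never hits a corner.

1. t=2/3 → R at (12,8/3); v=(-3,-2)
2. t=4/3 → B at (8,0); v=(-3,2)
3. t=8/3 → L at (0,16/3); v=(3,2)
4. t=4/3 → T at (4,8); v=(3,-2)

Final position: (4,8)
Wall sequence: RBLT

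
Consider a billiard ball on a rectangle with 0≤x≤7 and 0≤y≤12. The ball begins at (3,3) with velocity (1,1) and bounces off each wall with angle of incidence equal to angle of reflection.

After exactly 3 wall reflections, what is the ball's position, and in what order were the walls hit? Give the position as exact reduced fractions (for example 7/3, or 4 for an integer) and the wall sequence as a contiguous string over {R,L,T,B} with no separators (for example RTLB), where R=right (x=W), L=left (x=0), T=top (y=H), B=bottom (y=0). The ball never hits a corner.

1. t=4 → R at (7,7); v=(-1,1)
2. t=5 → T at (2,12); v=(-1,-1)
3. t=2 → L at (0,10); v=(1,-1)

Final position: (0,10)
Wall sequence: RTL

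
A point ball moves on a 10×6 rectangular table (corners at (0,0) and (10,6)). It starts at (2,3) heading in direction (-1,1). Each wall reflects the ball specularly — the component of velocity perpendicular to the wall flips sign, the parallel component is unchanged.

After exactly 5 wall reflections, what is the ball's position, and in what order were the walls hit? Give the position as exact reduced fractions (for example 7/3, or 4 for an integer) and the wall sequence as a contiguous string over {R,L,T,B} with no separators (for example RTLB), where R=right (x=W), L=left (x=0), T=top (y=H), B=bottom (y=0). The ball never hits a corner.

1. t=2 → L at (0,5); v=(1,1)
2. t=1 → T at (1,6); v=(1,-1)
3. t=6 → B at (7,0); v=(1,1)
4. t=3 → R at (10,3); v=(-1,1)
5. t=3 → T at (7,6); v=(-1,-1)

Final position: (7,6)
Wall sequence: LTBRT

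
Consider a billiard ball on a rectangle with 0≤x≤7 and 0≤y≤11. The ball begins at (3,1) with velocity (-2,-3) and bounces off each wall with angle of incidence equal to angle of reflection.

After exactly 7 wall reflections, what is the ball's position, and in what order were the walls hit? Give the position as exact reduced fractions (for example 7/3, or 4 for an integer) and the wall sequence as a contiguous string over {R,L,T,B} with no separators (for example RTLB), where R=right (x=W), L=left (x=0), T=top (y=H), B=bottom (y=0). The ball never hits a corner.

Final position: (17/3,11)
Wall sequence: BLTRBLT

1. t=1/3 → B at (7/3,0); v=(-2,3)
2. t=7/6 → L at (0,7/2); v=(2,3)
3. t=5/2 → T at (5,11); v=(2,-3)
4. t=1 → R at (7,8); v=(-2,-3)
5. t=8/3 → B at (5/3,0); v=(-2,3)
6. t=5/6 → L at (0,5/2); v=(2,3)
7. t=17/6 → T at (17/3,11); v=(2,-3)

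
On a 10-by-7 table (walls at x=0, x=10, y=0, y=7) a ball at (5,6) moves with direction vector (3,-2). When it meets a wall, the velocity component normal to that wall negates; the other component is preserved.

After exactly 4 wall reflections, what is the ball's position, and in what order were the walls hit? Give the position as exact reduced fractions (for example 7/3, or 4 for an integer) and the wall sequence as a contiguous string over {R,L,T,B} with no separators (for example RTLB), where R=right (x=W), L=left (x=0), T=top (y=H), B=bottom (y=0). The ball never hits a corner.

1. t=5/3 → R at (10,8/3); v=(-3,-2)
2. t=4/3 → B at (6,0); v=(-3,2)
3. t=2 → L at (0,4); v=(3,2)
4. t=3/2 → T at (9/2,7); v=(3,-2)

Final position: (9/2,7)
Wall sequence: RBLT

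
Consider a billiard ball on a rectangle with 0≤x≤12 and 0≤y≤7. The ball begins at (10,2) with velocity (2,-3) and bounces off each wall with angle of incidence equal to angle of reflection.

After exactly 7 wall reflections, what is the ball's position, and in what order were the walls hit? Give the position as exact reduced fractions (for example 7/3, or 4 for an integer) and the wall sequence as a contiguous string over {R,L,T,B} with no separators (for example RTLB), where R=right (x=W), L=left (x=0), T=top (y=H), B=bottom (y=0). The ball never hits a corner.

1. t=2/3 → B at (34/3,0); v=(2,3)
2. t=1/3 → R at (12,1); v=(-2,3)
3. t=2 → T at (8,7); v=(-2,-3)
4. t=7/3 → B at (10/3,0); v=(-2,3)
5. t=5/3 → L at (0,5); v=(2,3)
6. t=2/3 → T at (4/3,7); v=(2,-3)
7. t=7/3 → B at (6,0); v=(2,3)

Final position: (6,0)
Wall sequence: BRTBLTB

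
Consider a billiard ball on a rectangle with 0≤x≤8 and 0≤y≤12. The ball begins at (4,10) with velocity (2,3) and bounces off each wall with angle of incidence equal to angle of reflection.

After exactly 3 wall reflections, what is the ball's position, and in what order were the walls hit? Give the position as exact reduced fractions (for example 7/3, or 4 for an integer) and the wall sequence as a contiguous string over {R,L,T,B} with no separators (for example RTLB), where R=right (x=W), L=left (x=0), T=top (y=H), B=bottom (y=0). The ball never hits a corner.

Final position: (8/3,0)
Wall sequence: TRB

1. t=2/3 → T at (16/3,12); v=(2,-3)
2. t=4/3 → R at (8,8); v=(-2,-3)
3. t=8/3 → B at (8/3,0); v=(-2,3)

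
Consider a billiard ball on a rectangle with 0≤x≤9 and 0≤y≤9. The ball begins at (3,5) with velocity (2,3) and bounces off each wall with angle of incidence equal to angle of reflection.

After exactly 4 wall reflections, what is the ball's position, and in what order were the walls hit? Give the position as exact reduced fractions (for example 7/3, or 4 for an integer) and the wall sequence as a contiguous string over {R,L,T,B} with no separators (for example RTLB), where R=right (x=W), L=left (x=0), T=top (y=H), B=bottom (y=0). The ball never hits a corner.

Final position: (1/3,9)
Wall sequence: TRBT

1. t=4/3 → T at (17/3,9); v=(2,-3)
2. t=5/3 → R at (9,4); v=(-2,-3)
3. t=4/3 → B at (19/3,0); v=(-2,3)
4. t=3 → T at (1/3,9); v=(-2,-3)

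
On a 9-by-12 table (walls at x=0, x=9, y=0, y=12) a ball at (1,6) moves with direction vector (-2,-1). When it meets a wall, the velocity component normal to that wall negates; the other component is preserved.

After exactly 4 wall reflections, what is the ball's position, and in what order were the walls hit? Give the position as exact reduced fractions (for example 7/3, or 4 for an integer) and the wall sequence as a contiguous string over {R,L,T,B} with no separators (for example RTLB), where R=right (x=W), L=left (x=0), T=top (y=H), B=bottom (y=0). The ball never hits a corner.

1. t=1/2 → L at (0,11/2); v=(2,-1)
2. t=9/2 → R at (9,1); v=(-2,-1)
3. t=1 → B at (7,0); v=(-2,1)
4. t=7/2 → L at (0,7/2); v=(2,1)

Final position: (0,7/2)
Wall sequence: LRBL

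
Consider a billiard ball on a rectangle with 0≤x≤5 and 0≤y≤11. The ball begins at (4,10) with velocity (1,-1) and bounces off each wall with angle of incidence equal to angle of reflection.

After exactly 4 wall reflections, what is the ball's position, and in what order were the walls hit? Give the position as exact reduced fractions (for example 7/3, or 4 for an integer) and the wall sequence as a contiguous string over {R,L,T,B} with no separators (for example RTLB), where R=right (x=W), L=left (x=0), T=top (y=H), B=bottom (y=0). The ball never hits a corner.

1. t=1 → R at (5,9); v=(-1,-1)
2. t=5 → L at (0,4); v=(1,-1)
3. t=4 → B at (4,0); v=(1,1)
4. t=1 → R at (5,1); v=(-1,1)

Final position: (5,1)
Wall sequence: RLBR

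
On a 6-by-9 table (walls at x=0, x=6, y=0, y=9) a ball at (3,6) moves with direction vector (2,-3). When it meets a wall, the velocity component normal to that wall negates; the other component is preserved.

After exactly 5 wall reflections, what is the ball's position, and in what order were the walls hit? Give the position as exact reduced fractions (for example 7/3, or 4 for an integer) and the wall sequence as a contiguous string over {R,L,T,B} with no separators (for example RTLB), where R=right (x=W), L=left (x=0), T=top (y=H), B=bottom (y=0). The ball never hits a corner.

1. t=3/2 → R at (6,3/2); v=(-2,-3)
2. t=1/2 → B at (5,0); v=(-2,3)
3. t=5/2 → L at (0,15/2); v=(2,3)
4. t=1/2 → T at (1,9); v=(2,-3)
5. t=5/2 → R at (6,3/2); v=(-2,-3)

Final position: (6,3/2)
Wall sequence: RBLTR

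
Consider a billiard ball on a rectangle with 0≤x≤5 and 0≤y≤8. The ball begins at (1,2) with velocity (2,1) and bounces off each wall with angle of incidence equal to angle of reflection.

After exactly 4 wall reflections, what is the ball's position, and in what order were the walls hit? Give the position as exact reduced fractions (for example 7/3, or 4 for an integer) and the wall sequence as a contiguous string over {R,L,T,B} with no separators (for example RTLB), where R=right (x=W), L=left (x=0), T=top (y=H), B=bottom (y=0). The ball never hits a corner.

1. t=2 → R at (5,4); v=(-2,1)
2. t=5/2 → L at (0,13/2); v=(2,1)
3. t=3/2 → T at (3,8); v=(2,-1)
4. t=1 → R at (5,7); v=(-2,-1)

Final position: (5,7)
Wall sequence: RLTR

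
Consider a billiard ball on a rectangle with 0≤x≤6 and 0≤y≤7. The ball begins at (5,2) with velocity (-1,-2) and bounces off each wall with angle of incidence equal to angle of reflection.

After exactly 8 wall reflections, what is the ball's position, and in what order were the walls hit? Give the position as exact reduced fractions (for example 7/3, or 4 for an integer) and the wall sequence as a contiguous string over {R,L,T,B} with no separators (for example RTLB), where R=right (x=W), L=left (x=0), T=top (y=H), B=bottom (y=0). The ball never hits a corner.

1. t=1 → B at (4,0); v=(-1,2)
2. t=7/2 → T at (1/2,7); v=(-1,-2)
3. t=1/2 → L at (0,6); v=(1,-2)
4. t=3 → B at (3,0); v=(1,2)
5. t=3 → R at (6,6); v=(-1,2)
6. t=1/2 → T at (11/2,7); v=(-1,-2)
7. t=7/2 → B at (2,0); v=(-1,2)
8. t=2 → L at (0,4); v=(1,2)

Final position: (0,4)
Wall sequence: BTLBRTBL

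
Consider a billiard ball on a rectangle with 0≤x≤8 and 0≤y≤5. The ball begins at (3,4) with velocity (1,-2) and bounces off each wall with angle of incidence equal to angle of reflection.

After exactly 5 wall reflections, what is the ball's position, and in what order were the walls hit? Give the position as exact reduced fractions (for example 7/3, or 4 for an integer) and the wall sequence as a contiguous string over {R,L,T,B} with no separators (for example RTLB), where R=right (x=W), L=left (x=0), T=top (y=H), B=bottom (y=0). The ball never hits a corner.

1. t=2 → B at (5,0); v=(1,2)
2. t=5/2 → T at (15/2,5); v=(1,-2)
3. t=1/2 → R at (8,4); v=(-1,-2)
4. t=2 → B at (6,0); v=(-1,2)
5. t=5/2 → T at (7/2,5); v=(-1,-2)

Final position: (7/2,5)
Wall sequence: BTRBT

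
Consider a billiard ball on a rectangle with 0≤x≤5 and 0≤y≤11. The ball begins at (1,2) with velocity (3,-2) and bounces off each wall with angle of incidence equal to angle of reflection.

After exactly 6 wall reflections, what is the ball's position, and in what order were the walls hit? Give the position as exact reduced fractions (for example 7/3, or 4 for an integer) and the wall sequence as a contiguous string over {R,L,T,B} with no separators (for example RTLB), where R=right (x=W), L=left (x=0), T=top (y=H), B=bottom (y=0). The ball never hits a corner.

1. t=1 → B at (4,0); v=(3,2)
2. t=1/3 → R at (5,2/3); v=(-3,2)
3. t=5/3 → L at (0,4); v=(3,2)
4. t=5/3 → R at (5,22/3); v=(-3,2)
5. t=5/3 → L at (0,32/3); v=(3,2)
6. t=1/6 → T at (1/2,11); v=(3,-2)

Final position: (1/2,11)
Wall sequence: BRLRLT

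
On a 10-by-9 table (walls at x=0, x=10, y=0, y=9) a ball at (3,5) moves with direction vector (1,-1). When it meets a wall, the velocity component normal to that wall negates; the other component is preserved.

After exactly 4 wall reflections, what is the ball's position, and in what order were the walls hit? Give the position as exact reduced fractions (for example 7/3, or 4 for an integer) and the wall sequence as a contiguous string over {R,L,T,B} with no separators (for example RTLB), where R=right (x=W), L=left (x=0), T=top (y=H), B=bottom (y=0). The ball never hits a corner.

Final position: (0,6)
Wall sequence: BRTL

1. t=5 → B at (8,0); v=(1,1)
2. t=2 → R at (10,2); v=(-1,1)
3. t=7 → T at (3,9); v=(-1,-1)
4. t=3 → L at (0,6); v=(1,-1)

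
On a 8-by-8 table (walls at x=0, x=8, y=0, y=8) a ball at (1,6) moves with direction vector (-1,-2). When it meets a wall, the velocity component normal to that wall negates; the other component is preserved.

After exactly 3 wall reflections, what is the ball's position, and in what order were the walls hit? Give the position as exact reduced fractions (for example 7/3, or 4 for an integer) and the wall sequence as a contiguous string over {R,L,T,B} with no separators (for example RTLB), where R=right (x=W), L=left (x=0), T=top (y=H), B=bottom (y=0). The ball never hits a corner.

1. t=1 → L at (0,4); v=(1,-2)
2. t=2 → B at (2,0); v=(1,2)
3. t=4 → T at (6,8); v=(1,-2)

Final position: (6,8)
Wall sequence: LBT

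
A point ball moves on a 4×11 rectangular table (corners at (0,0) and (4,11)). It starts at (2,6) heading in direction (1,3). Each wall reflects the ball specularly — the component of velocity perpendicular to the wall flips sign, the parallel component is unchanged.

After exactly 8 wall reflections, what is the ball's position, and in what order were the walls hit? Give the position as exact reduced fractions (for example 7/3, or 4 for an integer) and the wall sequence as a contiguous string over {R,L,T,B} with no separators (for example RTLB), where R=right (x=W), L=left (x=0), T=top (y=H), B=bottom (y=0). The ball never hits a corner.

Final position: (0,4)
Wall sequence: TRBLTRBL

1. t=5/3 → T at (11/3,11); v=(1,-3)
2. t=1/3 → R at (4,10); v=(-1,-3)
3. t=10/3 → B at (2/3,0); v=(-1,3)
4. t=2/3 → L at (0,2); v=(1,3)
5. t=3 → T at (3,11); v=(1,-3)
6. t=1 → R at (4,8); v=(-1,-3)
7. t=8/3 → B at (4/3,0); v=(-1,3)
8. t=4/3 → L at (0,4); v=(1,3)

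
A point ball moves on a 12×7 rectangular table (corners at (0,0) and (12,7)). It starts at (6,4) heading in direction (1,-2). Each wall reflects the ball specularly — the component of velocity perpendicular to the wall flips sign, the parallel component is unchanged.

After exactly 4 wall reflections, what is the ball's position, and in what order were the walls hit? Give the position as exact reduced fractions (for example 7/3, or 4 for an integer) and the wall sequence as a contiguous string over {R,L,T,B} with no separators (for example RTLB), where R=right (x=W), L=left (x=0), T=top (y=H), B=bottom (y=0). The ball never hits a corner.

1. t=2 → B at (8,0); v=(1,2)
2. t=7/2 → T at (23/2,7); v=(1,-2)
3. t=1/2 → R at (12,6); v=(-1,-2)
4. t=3 → B at (9,0); v=(-1,2)

Final position: (9,0)
Wall sequence: BTRB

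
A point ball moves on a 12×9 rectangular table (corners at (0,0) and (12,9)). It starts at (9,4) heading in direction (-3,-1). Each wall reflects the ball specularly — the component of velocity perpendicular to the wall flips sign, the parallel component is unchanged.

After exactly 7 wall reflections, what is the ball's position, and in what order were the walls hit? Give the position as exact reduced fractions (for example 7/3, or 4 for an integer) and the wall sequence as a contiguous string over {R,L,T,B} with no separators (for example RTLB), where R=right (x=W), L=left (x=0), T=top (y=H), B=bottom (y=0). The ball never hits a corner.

Final position: (0,3)
Wall sequence: LBRLTRL

1. t=3 → L at (0,1); v=(3,-1)
2. t=1 → B at (3,0); v=(3,1)
3. t=3 → R at (12,3); v=(-3,1)
4. t=4 → L at (0,7); v=(3,1)
5. t=2 → T at (6,9); v=(3,-1)
6. t=2 → R at (12,7); v=(-3,-1)
7. t=4 → L at (0,3); v=(3,-1)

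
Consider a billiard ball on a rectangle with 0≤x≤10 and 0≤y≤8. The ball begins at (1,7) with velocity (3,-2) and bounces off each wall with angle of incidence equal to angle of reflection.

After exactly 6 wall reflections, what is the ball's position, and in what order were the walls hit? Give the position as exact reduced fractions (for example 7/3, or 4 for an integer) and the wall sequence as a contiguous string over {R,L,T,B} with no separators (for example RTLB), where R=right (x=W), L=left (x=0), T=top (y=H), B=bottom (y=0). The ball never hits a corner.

1. t=3 → R at (10,1); v=(-3,-2)
2. t=1/2 → B at (17/2,0); v=(-3,2)
3. t=17/6 → L at (0,17/3); v=(3,2)
4. t=7/6 → T at (7/2,8); v=(3,-2)
5. t=13/6 → R at (10,11/3); v=(-3,-2)
6. t=11/6 → B at (9/2,0); v=(-3,2)

Final position: (9/2,0)
Wall sequence: RBLTRB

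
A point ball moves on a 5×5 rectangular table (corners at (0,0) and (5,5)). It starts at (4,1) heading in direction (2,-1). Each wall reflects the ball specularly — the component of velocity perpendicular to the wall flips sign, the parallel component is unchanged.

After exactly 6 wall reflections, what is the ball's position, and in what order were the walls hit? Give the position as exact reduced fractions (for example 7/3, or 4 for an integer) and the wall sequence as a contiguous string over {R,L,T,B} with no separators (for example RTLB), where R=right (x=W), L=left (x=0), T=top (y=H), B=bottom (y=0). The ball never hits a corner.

Final position: (0,3)
Wall sequence: RBLRTL

1. t=1/2 → R at (5,1/2); v=(-2,-1)
2. t=1/2 → B at (4,0); v=(-2,1)
3. t=2 → L at (0,2); v=(2,1)
4. t=5/2 → R at (5,9/2); v=(-2,1)
5. t=1/2 → T at (4,5); v=(-2,-1)
6. t=2 → L at (0,3); v=(2,-1)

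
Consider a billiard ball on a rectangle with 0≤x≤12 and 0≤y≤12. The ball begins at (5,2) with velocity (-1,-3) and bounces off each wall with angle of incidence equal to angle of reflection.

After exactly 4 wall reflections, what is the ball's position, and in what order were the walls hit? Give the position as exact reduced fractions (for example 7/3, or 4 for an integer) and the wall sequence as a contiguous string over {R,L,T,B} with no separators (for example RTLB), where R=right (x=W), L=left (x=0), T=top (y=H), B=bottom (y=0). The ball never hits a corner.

Final position: (11/3,0)
Wall sequence: BTLB

1. t=2/3 → B at (13/3,0); v=(-1,3)
2. t=4 → T at (1/3,12); v=(-1,-3)
3. t=1/3 → L at (0,11); v=(1,-3)
4. t=11/3 → B at (11/3,0); v=(1,3)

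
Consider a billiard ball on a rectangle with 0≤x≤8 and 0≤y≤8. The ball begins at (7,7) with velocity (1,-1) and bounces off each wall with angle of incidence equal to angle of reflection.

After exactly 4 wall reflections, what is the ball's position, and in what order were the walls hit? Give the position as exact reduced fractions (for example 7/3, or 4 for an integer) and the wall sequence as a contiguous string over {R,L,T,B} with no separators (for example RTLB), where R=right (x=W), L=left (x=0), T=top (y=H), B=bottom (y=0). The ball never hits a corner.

Final position: (6,8)
Wall sequence: RBLT

1. t=1 → R at (8,6); v=(-1,-1)
2. t=6 → B at (2,0); v=(-1,1)
3. t=2 → L at (0,2); v=(1,1)
4. t=6 → T at (6,8); v=(1,-1)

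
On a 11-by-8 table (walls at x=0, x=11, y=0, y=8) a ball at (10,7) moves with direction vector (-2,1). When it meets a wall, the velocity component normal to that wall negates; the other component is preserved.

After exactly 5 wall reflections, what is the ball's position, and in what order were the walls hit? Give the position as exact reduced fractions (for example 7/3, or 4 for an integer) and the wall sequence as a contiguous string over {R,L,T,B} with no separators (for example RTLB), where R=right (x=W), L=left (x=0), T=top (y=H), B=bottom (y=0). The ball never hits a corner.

Final position: (0,7)
Wall sequence: TLBRL

1. t=1 → T at (8,8); v=(-2,-1)
2. t=4 → L at (0,4); v=(2,-1)
3. t=4 → B at (8,0); v=(2,1)
4. t=3/2 → R at (11,3/2); v=(-2,1)
5. t=11/2 → L at (0,7); v=(2,1)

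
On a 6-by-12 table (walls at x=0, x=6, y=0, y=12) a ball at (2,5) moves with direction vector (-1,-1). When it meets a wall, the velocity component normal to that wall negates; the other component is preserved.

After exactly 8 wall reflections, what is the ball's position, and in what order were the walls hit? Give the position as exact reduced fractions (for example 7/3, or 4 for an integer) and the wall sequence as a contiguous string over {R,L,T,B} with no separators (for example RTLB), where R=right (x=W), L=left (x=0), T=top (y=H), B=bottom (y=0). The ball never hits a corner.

1. t=2 → L at (0,3); v=(1,-1)
2. t=3 → B at (3,0); v=(1,1)
3. t=3 → R at (6,3); v=(-1,1)
4. t=6 → L at (0,9); v=(1,1)
5. t=3 → T at (3,12); v=(1,-1)
6. t=3 → R at (6,9); v=(-1,-1)
7. t=6 → L at (0,3); v=(1,-1)
8. t=3 → B at (3,0); v=(1,1)

Final position: (3,0)
Wall sequence: LBRLTRLB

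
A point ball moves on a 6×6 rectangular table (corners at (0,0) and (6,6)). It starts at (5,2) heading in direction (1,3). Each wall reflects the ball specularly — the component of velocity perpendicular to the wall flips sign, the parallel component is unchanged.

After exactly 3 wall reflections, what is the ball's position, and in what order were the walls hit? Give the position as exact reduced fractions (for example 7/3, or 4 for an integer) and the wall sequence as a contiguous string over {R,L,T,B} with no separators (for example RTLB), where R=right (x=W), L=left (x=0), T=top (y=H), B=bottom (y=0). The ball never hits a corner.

Final position: (11/3,0)
Wall sequence: RTB

1. t=1 → R at (6,5); v=(-1,3)
2. t=1/3 → T at (17/3,6); v=(-1,-3)
3. t=2 → B at (11/3,0); v=(-1,3)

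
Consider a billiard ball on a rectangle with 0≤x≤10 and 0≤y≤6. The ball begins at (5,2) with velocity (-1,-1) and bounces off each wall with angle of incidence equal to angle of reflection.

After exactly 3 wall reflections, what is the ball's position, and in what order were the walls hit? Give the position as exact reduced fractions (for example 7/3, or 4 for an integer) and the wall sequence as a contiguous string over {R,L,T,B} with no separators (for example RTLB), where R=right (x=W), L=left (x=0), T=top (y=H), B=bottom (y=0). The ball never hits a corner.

1. t=2 → B at (3,0); v=(-1,1)
2. t=3 → L at (0,3); v=(1,1)
3. t=3 → T at (3,6); v=(1,-1)

Final position: (3,6)
Wall sequence: BLT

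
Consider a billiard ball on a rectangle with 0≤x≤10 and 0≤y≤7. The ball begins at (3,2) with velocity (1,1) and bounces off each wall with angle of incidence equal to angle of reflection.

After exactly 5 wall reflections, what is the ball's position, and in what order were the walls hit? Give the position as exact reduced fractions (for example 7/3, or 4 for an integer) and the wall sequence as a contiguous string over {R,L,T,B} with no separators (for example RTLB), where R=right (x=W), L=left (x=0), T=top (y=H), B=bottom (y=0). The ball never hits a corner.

1. t=5 → T at (8,7); v=(1,-1)
2. t=2 → R at (10,5); v=(-1,-1)
3. t=5 → B at (5,0); v=(-1,1)
4. t=5 → L at (0,5); v=(1,1)
5. t=2 → T at (2,7); v=(1,-1)

Final position: (2,7)
Wall sequence: TRBLT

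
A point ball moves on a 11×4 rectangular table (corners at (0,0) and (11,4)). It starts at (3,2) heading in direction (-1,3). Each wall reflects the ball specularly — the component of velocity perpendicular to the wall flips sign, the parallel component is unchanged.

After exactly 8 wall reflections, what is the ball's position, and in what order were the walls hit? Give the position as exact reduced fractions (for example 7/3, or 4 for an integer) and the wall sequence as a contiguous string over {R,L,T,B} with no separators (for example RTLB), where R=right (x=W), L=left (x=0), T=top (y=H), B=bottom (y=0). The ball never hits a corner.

1. t=2/3 → T at (7/3,4); v=(-1,-3)
2. t=4/3 → B at (1,0); v=(-1,3)
3. t=1 → L at (0,3); v=(1,3)
4. t=1/3 → T at (1/3,4); v=(1,-3)
5. t=4/3 → B at (5/3,0); v=(1,3)
6. t=4/3 → T at (3,4); v=(1,-3)
7. t=4/3 → B at (13/3,0); v=(1,3)
8. t=4/3 → T at (17/3,4); v=(1,-3)

Final position: (17/3,4)
Wall sequence: TBLTBTBT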